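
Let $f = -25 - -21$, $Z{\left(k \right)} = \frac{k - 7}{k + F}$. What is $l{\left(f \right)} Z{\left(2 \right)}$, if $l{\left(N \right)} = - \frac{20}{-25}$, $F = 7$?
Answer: $- \frac{4}{9} \approx -0.44444$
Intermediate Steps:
$Z{\left(k \right)} = \frac{-7 + k}{7 + k}$ ($Z{\left(k \right)} = \frac{k - 7}{k + 7} = \frac{-7 + k}{7 + k}$)
$f = -4$ ($f = -25 + 21 = -4$)
$l{\left(N \right)} = \frac{4}{5}$ ($l{\left(N \right)} = \left(-20\right) \left(- \frac{1}{25}\right) = \frac{4}{5}$)
$l{\left(f \right)} Z{\left(2 \right)} = \frac{4 \frac{-7 + 2}{7 + 2}}{5} = \frac{4 \cdot \frac{1}{9} \left(-5\right)}{5} = \frac{4}{5} \left(- \frac{5}{9}\right) = - \frac{4}{9}$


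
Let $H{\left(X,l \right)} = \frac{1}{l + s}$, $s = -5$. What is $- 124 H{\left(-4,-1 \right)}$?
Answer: $\frac{62}{3} \approx 20.667$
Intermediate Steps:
$H{\left(X,l \right)} = \frac{1}{-5 + l}$ ($H{\left(X,l \right)} = \frac{1}{l - 5} = \frac{1}{-5 + l}$)
$- 124 H{\left(-4,-1 \right)} = - \frac{124}{-5 - 1} = - \frac{124}{-6} = \left(-124\right) \left(- \frac{1}{6}\right) = \frac{62}{3}$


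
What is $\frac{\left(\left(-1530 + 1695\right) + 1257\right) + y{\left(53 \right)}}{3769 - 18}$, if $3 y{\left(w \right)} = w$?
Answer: $\frac{4319}{11253} \approx 0.38381$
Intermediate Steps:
$y{\left(w \right)} = \frac{w}{3}$
$\frac{\left(\left(-1530 + 1695\right) + 1257\right) + y{\left(53 \right)}}{3769 - 18} = \frac{\left(\left(-1530 + 1695\right) + 1257\right) + \frac{1}{3} \cdot 53}{3769 - 18} = \frac{\left(165 + 1257\right) + \frac{53}{3}}{3751} = \left(1422 + \frac{53}{3}\right) \frac{1}{3751} = \frac{4319}{3} \cdot \frac{1}{3751} = \frac{4319}{11253}$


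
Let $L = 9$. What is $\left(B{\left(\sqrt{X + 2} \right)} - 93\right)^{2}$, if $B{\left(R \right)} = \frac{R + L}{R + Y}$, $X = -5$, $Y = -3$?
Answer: $\frac{8 \left(1104 \sqrt{3} + 1199 i\right)}{i + \sqrt{3}} \approx 9022.0 + 329.09 i$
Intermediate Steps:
$B{\left(R \right)} = \frac{9 + R}{-3 + R}$ ($B{\left(R \right)} = \frac{R + 9}{R - 3} = \frac{9 + R}{-3 + R}$)
$\left(B{\left(\sqrt{X + 2} \right)} - 93\right)^{2} = \left(\frac{9 + \sqrt{-5 + 2}}{-3 + \sqrt{-5 + 2}} - 93\right)^{2} = \left(\frac{9 + \sqrt{-3}}{-3 + \sqrt{-3}} - 93\right)^{2} = \left(\frac{9 + i \sqrt{3}}{-3 + i \sqrt{3}} - 93\right)^{2} = \left(-93 + \frac{9 + i \sqrt{3}}{-3 + i \sqrt{3}}\right)^{2}$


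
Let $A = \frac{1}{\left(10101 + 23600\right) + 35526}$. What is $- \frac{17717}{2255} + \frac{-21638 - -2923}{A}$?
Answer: $- \frac{2921540370492}{2255} \approx -1.2956 \cdot 10^{9}$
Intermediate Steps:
$A = \frac{1}{69227}$ ($A = \frac{1}{33701 + 35526} = \frac{1}{69227} \approx 1.4445 \cdot 10^{-5}$)
$- \frac{17717}{2255} + \frac{-21638 - -2923}{A} = - \frac{17717}{2255} + \left(-21638 - -2923\right) \frac{1}{\frac{1}{69227}} = \left(-17717\right) \frac{1}{2255} + \left(-21638 + 2923\right) 69227 = - \frac{17717}{2255} - 1295583305 = - \frac{2921540370492}{2255}$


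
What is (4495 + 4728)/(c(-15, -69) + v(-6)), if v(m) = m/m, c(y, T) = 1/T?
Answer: 636387/68 ≈ 9358.6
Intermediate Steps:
v(m) = 1
(4495 + 4728)/(c(-15, -69) + v(-6)) = (4495 + 4728)/(1/(-69) + 1) = 9223/(-1/69 + 1) = 9223/(68/69) = 9223*(69/68) = 636387/68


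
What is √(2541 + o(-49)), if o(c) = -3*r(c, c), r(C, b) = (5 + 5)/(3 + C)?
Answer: √1344534/23 ≈ 50.415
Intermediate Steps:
r(C, b) = 10/(3 + C)
o(c) = -30/(3 + c)
√(2541 + o(-49)) = √(2541 - 30/(3 - 49)) = √(2541 - 30/(-46)) = √(2541 - 30*(-1/46)) = √(2541 + 15/23) = √(58458/23) = √1344534/23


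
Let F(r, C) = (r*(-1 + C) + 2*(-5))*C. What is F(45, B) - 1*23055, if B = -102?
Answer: 450735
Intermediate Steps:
F(r, C) = C*(-10 + r*(-1 + C)) (F(r, C) = (r*(-1 + C) - 10)*C = (-10 + r*(-1 + C))*C = C*(-10 + r*(-1 + C)))
F(45, B) - 1*23055 = -102*(-10 - 1*45 - 102*45) - 1*23055 = -102*(-10 - 45 - 4590) - 23055 = -102*(-4645) - 23055 = 473790 - 23055 = 450735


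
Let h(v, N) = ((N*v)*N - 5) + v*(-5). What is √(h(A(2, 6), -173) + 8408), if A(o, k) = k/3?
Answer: √68251 ≈ 261.25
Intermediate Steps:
A(o, k) = k/3 (A(o, k) = k*(⅓) = k/3)
h(v, N) = -5 - 5*v + v*N² (h(v, N) = (v*N² - 5) - 5*v = (-5 + v*N²) - 5*v = -5 - 5*v + v*N²)
√(h(A(2, 6), -173) + 8408) = √((-5 - 5*6/3 + ((⅓)*6)*(-173)²) + 8408) = √((-5 - 5*2 + 2*29929) + 8408) = √((-5 - 10 + 59858) + 8408) = √(59843 + 8408) = √68251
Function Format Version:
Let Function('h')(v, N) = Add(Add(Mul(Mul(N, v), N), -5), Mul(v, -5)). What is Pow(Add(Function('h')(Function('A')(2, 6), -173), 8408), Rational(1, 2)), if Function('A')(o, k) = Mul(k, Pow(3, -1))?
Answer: Pow(68251, Rational(1, 2)) ≈ 261.25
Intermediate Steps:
Function('A')(o, k) = Mul(Rational(1, 3), k) (Function('A')(o, k) = Mul(k, Rational(1, 3)) = Mul(Rational(1, 3), k))
Function('h')(v, N) = Add(-5, Mul(-5, v), Mul(v, Pow(N, 2))) (Function('h')(v, N) = Add(Add(Mul(v, Pow(N, 2)), -5), Mul(-5, v)) = Add(Add(-5, Mul(v, Pow(N, 2))), Mul(-5, v)) = Add(-5, Mul(-5, v), Mul(v, Pow(N, 2))))
Pow(Add(Function('h')(Function('A')(2, 6), -173), 8408), Rational(1, 2)) = Pow(Add(Add(-5, Mul(-5, Mul(Rational(1, 3), 6)), Mul(Mul(Rational(1, 3), 6), Pow(-173, 2))), 8408), Rational(1, 2)) = Pow(Add(Add(-5, Mul(-5, 2), Mul(2, 29929)), 8408), Rational(1, 2)) = Pow(Add(Add(-5, -10, 59858), 8408), Rational(1, 2)) = Pow(Add(59843, 8408), Rational(1, 2)) = Pow(68251, Rational(1, 2))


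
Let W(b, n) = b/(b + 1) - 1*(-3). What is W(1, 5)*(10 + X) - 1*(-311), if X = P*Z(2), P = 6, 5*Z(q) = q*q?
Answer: 1814/5 ≈ 362.80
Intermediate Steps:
Z(q) = q²/5 (Z(q) = (q*q)/5 = q²/5)
X = 24/5 (X = 6*((⅕)*2²) = 6*((⅕)*4) = 6*(⅘) = 24/5 ≈ 4.8000)
W(b, n) = 3 + b/(1 + b) (W(b, n) = b/(1 + b) + 3 = 3 + b/(1 + b))
W(1, 5)*(10 + X) - 1*(-311) = ((3 + 4*1)/(1 + 1))*(10 + 24/5) - 1*(-311) = ((3 + 4)/2)*(74/5) + 311 = ((½)*7)*(74/5) + 311 = (7/2)*(74/5) + 311 = 259/5 + 311 = 1814/5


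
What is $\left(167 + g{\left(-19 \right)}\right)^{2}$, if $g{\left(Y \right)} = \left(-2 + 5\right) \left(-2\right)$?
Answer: $25921$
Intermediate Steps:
$g{\left(Y \right)} = -6$ ($g{\left(Y \right)} = 3 \left(-2\right) = -6$)
$\left(167 + g{\left(-19 \right)}\right)^{2} = \left(167 - 6\right)^{2} = 161^{2} = 25921$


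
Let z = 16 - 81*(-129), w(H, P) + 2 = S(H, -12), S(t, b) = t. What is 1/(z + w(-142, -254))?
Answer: 1/10321 ≈ 9.6890e-5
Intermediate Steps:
w(H, P) = -2 + H
z = 10465 (z = 16 + 10449 = 10465)
1/(z + w(-142, -254)) = 1/(10465 + (-2 - 142)) = 1/(10465 - 144) = 1/10321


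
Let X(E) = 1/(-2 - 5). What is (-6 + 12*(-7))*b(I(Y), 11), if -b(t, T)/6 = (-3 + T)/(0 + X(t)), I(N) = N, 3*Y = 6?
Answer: -30240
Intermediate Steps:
Y = 2 (Y = (1/3)*6 = 2)
X(E) = -1/7 (X(E) = 1/(-7) = -1/7)
b(t, T) = -126 + 42*T (b(t, T) = -6*(-3 + T)/(0 - 1/7) = -6*(-3 + T)/(-1/7) = -6*(-3 + T)*(-7) = -6*(21 - 7*T) = -126 + 42*T)
(-6 + 12*(-7))*b(I(Y), 11) = (-6 + 12*(-7))*(-126 + 42*11) = (-6 - 84)*(-126 + 462) = -90*336 = -30240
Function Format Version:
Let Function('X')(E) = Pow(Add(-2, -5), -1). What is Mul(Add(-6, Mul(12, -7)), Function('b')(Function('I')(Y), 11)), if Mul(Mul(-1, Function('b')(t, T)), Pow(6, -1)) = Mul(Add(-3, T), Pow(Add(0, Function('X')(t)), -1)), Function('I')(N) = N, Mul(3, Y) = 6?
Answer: -30240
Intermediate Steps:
Y = 2 (Y = Mul(Rational(1, 3), 6) = 2)
Function('X')(E) = Rational(-1, 7) (Function('X')(E) = Pow(-7, -1) = Rational(-1, 7))
Function('b')(t, T) = Add(-126, Mul(42, T)) (Function('b')(t, T) = Mul(-6, Mul(Add(-3, T), Pow(Add(0, Rational(-1, 7)), -1))) = Mul(-6, Mul(Add(-3, T), Pow(Rational(-1, 7), -1))) = Mul(-6, Mul(Add(-3, T), -7)) = Mul(-6, Add(21, Mul(-7, T))) = Add(-126, Mul(42, T)))
Mul(Add(-6, Mul(12, -7)), Function('b')(Function('I')(Y), 11)) = Mul(Add(-6, Mul(12, -7)), Add(-126, Mul(42, 11))) = Mul(Add(-6, -84), Add(-126, 462)) = Mul(-90, 336) = -30240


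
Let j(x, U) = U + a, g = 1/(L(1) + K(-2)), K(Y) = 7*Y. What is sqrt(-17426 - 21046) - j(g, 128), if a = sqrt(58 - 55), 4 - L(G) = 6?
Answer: -128 - sqrt(3) + 2*I*sqrt(9618) ≈ -129.73 + 196.14*I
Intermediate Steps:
L(G) = -2 (L(G) = 4 - 1*6 = 4 - 6 = -2)
g = -1/16 (g = 1/(-2 + 7*(-2)) = 1/(-2 - 14) = 1/(-16) = -1/16 ≈ -0.062500)
a = sqrt(3) ≈ 1.7320
j(x, U) = U + sqrt(3)
sqrt(-17426 - 21046) - j(g, 128) = sqrt(-17426 - 21046) - (128 + sqrt(3)) = sqrt(-38472) + (-128 - sqrt(3)) = 2*I*sqrt(9618) + (-128 - sqrt(3)) = -128 - sqrt(3) + 2*I*sqrt(9618)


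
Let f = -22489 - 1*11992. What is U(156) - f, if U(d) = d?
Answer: 34637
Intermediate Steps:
f = -34481 (f = -22489 - 11992 = -34481)
U(156) - f = 156 - 1*(-34481) = 156 + 34481 = 34637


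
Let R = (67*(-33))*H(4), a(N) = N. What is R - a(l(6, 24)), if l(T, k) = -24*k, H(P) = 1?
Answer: -1635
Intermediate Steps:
R = -2211 (R = (67*(-33))*1 = -2211*1 = -2211)
R - a(l(6, 24)) = -2211 - (-24)*24 = -2211 - 1*(-576) = -2211 + 576 = -1635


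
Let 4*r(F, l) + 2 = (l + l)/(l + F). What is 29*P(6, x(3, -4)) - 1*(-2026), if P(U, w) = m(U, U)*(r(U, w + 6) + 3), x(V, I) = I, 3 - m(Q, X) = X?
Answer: 14381/8 ≈ 1797.6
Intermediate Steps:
m(Q, X) = 3 - X
r(F, l) = -1/2 + l/(2*(F + l)) (r(F, l) = -1/2 + ((l + l)/(l + F))/4 = -1/2 + ((2*l)/(F + l))/4 = -1/2 + (2*l/(F + l))/4 = -1/2 + l/(2*(F + l)))
P(U, w) = (3 - U)*(3 - U/(12 + 2*U + 2*w)) (P(U, w) = (3 - U)*(-U/(2*U + 2*(w + 6)) + 3) = (3 - U)*(-U/(2*U + 2*(6 + w)) + 3) = (3 - U)*(-U/(2*U + (12 + 2*w)) + 3) = (3 - U)*(-U/(12 + 2*U + 2*w) + 3) = (3 - U)*(3 - U/(12 + 2*U + 2*w)))
29*P(6, x(3, -4)) - 1*(-2026) = 29*((-3 + 6)*(-36 - 6*(-4) - 5*6)/(2*(6 + 6 - 4))) - 1*(-2026) = 29*((1/2)*3*(-36 + 24 - 30)/8) + 2026 = 29*((1/2)*(1/8)*3*(-42)) + 2026 = 29*(-63/8) + 2026 = -1827/8 + 2026 = 14381/8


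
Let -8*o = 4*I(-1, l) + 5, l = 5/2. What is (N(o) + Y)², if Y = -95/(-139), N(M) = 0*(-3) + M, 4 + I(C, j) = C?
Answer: 8094025/1236544 ≈ 6.5457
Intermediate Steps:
l = 5/2 (l = 5*(½) = 5/2 ≈ 2.5000)
I(C, j) = -4 + C
o = 15/8 (o = -(4*(-4 - 1) + 5)/8 = -(4*(-5) + 5)/8 = -(-20 + 5)/8 = -⅛*(-15) = 15/8 ≈ 1.8750)
N(M) = M (N(M) = 0 + M = M)
Y = 95/139 (Y = -95*(-1/139) = 95/139 ≈ 0.68345)
(N(o) + Y)² = (15/8 + 95/139)² = (2845/1112)² = 8094025/1236544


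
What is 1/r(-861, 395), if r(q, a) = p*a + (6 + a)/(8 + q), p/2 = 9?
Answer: 853/6064429 ≈ 0.00014066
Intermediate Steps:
p = 18 (p = 2*9 = 18)
r(q, a) = 18*a + (6 + a)/(8 + q)
1/r(-861, 395) = 1/((6 + 145*395 + 18*395*(-861))/(8 - 861)) = 1/((6 + 57275 - 6121710)/(-853)) = 1/(-1/853*(-6064429)) = 1/(6064429/853) = 853/6064429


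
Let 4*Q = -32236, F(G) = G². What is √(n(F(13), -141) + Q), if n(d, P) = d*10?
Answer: I*√6369 ≈ 79.806*I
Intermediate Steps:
n(d, P) = 10*d
Q = -8059 (Q = (¼)*(-32236) = -8059)
√(n(F(13), -141) + Q) = √(10*13² - 8059) = √(10*169 - 8059) = √(1690 - 8059) = √(-6369) = I*√6369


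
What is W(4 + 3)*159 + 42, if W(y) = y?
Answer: 1155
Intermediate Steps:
W(4 + 3)*159 + 42 = (4 + 3)*159 + 42 = 7*159 + 42 = 1113 + 42 = 1155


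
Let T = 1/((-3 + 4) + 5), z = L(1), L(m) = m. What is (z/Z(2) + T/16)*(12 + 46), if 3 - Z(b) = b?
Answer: 2813/48 ≈ 58.604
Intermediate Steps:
z = 1
Z(b) = 3 - b
T = ⅙ (T = 1/(1 + 5) = 1/6 = ⅙ ≈ 0.16667)
(z/Z(2) + T/16)*(12 + 46) = (1/(3 - 1*2) + (⅙)/16)*(12 + 46) = (1/(3 - 2) + (⅙)*(1/16))*58 = (1/1 + 1/96)*58 = (1*1 + 1/96)*58 = (1 + 1/96)*58 = (97/96)*58 = 2813/48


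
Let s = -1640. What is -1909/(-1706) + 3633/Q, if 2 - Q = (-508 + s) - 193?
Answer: 3556895/1332386 ≈ 2.6696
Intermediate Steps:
Q = 2343 (Q = 2 - ((-508 - 1640) - 193) = 2 - (-2148 - 193) = 2 - 1*(-2341) = 2 + 2341 = 2343)
-1909/(-1706) + 3633/Q = -1909/(-1706) + 3633/2343 = -1909*(-1/1706) + 3633*(1/2343) = 1909/1706 + 1211/781 = 3556895/1332386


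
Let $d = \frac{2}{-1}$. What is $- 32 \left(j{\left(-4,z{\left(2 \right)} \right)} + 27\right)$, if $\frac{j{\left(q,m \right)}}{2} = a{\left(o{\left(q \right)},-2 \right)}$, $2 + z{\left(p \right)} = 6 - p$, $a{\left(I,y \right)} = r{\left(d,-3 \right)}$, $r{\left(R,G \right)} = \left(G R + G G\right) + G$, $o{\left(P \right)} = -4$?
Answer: $-1632$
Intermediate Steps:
$d = -2$ ($d = 2 \left(-1\right) = -2$)
$r{\left(R,G \right)} = G + G^{2} + G R$ ($r{\left(R,G \right)} = \left(G R + G^{2}\right) + G = \left(G^{2} + G R\right) + G = G + G^{2} + G R$)
$a{\left(I,y \right)} = 12$ ($a{\left(I,y \right)} = - 3 \left(1 - 3 - 2\right) = \left(-3\right) \left(-4\right) = 12$)
$z{\left(p \right)} = 4 - p$ ($z{\left(p \right)} = -2 - \left(-6 + p\right) = 4 - p$)
$j{\left(q,m \right)} = 24$ ($j{\left(q,m \right)} = 2 \cdot 12 = 24$)
$- 32 \left(j{\left(-4,z{\left(2 \right)} \right)} + 27\right) = - 32 \left(24 + 27\right) = \left(-32\right) 51 = -1632$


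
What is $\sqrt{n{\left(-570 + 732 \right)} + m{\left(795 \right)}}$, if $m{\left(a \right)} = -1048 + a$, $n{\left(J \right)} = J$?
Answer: $i \sqrt{91} \approx 9.5394 i$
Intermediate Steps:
$\sqrt{n{\left(-570 + 732 \right)} + m{\left(795 \right)}} = \sqrt{\left(-570 + 732\right) + \left(-1048 + 795\right)} = \sqrt{162 - 253} = \sqrt{-91} = i \sqrt{91}$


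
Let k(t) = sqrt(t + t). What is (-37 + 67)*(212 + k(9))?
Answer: 6360 + 90*sqrt(2) ≈ 6487.3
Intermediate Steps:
k(t) = sqrt(2)*sqrt(t) (k(t) = sqrt(2*t) = sqrt(2)*sqrt(t))
(-37 + 67)*(212 + k(9)) = (-37 + 67)*(212 + sqrt(2)*sqrt(9)) = 30*(212 + sqrt(2)*3) = 30*(212 + 3*sqrt(2)) = 6360 + 90*sqrt(2)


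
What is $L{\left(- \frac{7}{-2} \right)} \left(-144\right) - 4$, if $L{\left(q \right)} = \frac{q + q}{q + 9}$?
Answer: $- \frac{2116}{25} \approx -84.64$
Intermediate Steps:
$L{\left(q \right)} = \frac{2 q}{9 + q}$
$L{\left(- \frac{7}{-2} \right)} \left(-144\right) - 4 = \frac{2 \left(- \frac{7}{-2}\right)}{9 - \frac{7}{-2}} \left(-144\right) - 4 = \frac{2 \left(\left(-7\right) \left(- \frac{1}{2}\right)\right)}{9 - - \frac{7}{2}} \left(-144\right) - 4 = 2 \cdot \frac{7}{2} \frac{1}{9 + \frac{7}{2}} \left(-144\right) - 4 = 2 \cdot \frac{7}{2} \frac{1}{\frac{25}{2}} \left(-144\right) - 4 = 2 \cdot \frac{7}{2} \cdot \frac{2}{25} \left(-144\right) - 4 = \frac{14}{25} \left(-144\right) - 4 = - \frac{2016}{25} - 4 = - \frac{2116}{25}$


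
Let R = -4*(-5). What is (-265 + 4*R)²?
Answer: 34225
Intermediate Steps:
R = 20
(-265 + 4*R)² = (-265 + 4*20)² = (-265 + 80)² = (-185)² = 34225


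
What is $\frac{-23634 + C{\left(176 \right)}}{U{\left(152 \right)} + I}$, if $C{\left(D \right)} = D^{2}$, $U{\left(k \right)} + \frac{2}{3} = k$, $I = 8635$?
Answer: $\frac{22026}{26359} \approx 0.83562$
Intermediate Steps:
$U{\left(k \right)} = - \frac{2}{3} + k$
$\frac{-23634 + C{\left(176 \right)}}{U{\left(152 \right)} + I} = \frac{-23634 + 176^{2}}{\left(- \frac{2}{3} + 152\right) + 8635} = \frac{-23634 + 30976}{\frac{454}{3} + 8635} = \frac{7342}{\frac{26359}{3}} = 7342 \cdot \frac{3}{26359} = \frac{22026}{26359}$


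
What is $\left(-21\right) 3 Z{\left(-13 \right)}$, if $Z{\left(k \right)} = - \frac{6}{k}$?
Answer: $- \frac{378}{13} \approx -29.077$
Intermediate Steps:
$\left(-21\right) 3 Z{\left(-13 \right)} = \left(-21\right) 3 \left(- \frac{6}{-13}\right) = - 63 \left(\left(-6\right) \left(- \frac{1}{13}\right)\right) = \left(-63\right) \frac{6}{13} = - \frac{378}{13}$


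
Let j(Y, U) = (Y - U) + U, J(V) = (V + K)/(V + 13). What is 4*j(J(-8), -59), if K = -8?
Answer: -64/5 ≈ -12.800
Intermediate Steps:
J(V) = (-8 + V)/(13 + V) (J(V) = (V - 8)/(V + 13) = (-8 + V)/(13 + V))
j(Y, U) = Y
4*j(J(-8), -59) = 4*((-8 - 8)/(13 - 8)) = 4*(-16/5) = -64/5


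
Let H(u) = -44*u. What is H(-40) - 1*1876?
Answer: -116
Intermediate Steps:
H(-40) - 1*1876 = -44*(-40) - 1*1876 = 1760 - 1876 = -116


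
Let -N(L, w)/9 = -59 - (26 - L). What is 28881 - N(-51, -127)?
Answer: 27657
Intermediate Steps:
N(L, w) = 765 - 9*L (N(L, w) = -9*(-59 - (26 - L)) = -9*(-59 + (-26 + L)) = -9*(-85 + L) = 765 - 9*L)
28881 - N(-51, -127) = 28881 - (765 - 9*(-51)) = 28881 - (765 + 459) = 28881 - 1*1224 = 28881 - 1224 = 27657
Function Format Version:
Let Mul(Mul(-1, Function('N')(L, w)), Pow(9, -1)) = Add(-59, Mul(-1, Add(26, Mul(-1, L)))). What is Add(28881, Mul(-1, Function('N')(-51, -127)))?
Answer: 27657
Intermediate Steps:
Function('N')(L, w) = Add(765, Mul(-9, L)) (Function('N')(L, w) = Mul(-9, Add(-59, Mul(-1, Add(26, Mul(-1, L))))) = Mul(-9, Add(-59, Add(-26, L))) = Mul(-9, Add(-85, L)) = Add(765, Mul(-9, L)))
Add(28881, Mul(-1, Function('N')(-51, -127))) = Add(28881, Mul(-1, Add(765, Mul(-9, -51)))) = Add(28881, Mul(-1, Add(765, 459))) = Add(28881, Mul(-1, 1224)) = Add(28881, -1224) = 27657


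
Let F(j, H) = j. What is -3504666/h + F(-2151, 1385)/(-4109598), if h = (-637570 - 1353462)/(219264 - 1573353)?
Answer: -541739728733398945/227287253476 ≈ -2.3835e+6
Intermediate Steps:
h = 1991032/1354089 (h = -1991032/(-1354089) = -1991032*(-1/1354089) = 1991032/1354089 ≈ 1.4704)
-3504666/h + F(-2151, 1385)/(-4109598) = -3504666/1991032/1354089 - 2151/(-4109598) = -3504666*1354089/1991032 - 2151*(-1/4109598) = -2372814839637/995516 + 239/456622 = -541739728733398945/227287253476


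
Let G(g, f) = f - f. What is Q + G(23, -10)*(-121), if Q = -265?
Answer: -265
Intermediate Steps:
G(g, f) = 0
Q + G(23, -10)*(-121) = -265 + 0*(-121) = -265 + 0 = -265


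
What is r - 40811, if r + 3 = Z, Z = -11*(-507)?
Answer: -35237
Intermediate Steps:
Z = 5577
r = 5574 (r = -3 + 5577 = 5574)
r - 40811 = 5574 - 40811 = -35237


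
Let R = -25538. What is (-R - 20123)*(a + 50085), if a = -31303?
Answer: 101704530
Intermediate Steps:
(-R - 20123)*(a + 50085) = (-1*(-25538) - 20123)*(-31303 + 50085) = (25538 - 20123)*18782 = 5415*18782 = 101704530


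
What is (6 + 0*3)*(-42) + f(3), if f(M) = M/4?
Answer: -1005/4 ≈ -251.25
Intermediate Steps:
f(M) = M/4 (f(M) = M*(1/4) = M/4)
(6 + 0*3)*(-42) + f(3) = (6 + 0*3)*(-42) + (1/4)*3 = (6 + 0)*(-42) + 3/4 = 6*(-42) + 3/4 = -252 + 3/4 = -1005/4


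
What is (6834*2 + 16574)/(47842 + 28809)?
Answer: 30242/76651 ≈ 0.39454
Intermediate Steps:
(6834*2 + 16574)/(47842 + 28809) = (13668 + 16574)/76651 = 30242*(1/76651) = 30242/76651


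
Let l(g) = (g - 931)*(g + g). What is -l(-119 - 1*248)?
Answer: -952732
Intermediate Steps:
l(g) = 2*g*(-931 + g) (l(g) = (-931 + g)*(2*g) = 2*g*(-931 + g))
-l(-119 - 1*248) = -2*(-119 - 1*248)*(-931 + (-119 - 1*248)) = -2*(-119 - 248)*(-931 + (-119 - 248)) = -2*(-367)*(-931 - 367) = -2*(-367)*(-1298) = -1*952732 = -952732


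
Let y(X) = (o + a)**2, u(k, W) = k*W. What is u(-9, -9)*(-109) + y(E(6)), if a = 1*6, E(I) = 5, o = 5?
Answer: -8708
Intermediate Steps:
u(k, W) = W*k
a = 6
y(X) = 121 (y(X) = (5 + 6)**2 = 11**2 = 121)
u(-9, -9)*(-109) + y(E(6)) = -9*(-9)*(-109) + 121 = 81*(-109) + 121 = -8829 + 121 = -8708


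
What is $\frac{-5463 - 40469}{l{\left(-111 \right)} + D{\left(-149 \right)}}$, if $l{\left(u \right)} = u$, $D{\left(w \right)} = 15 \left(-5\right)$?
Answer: $\frac{22966}{93} \approx 246.95$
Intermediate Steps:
$D{\left(w \right)} = -75$
$\frac{-5463 - 40469}{l{\left(-111 \right)} + D{\left(-149 \right)}} = \frac{-5463 - 40469}{-111 - 75} = - \frac{45932}{-186} = \left(-45932\right) \left(- \frac{1}{186}\right) = \frac{22966}{93}$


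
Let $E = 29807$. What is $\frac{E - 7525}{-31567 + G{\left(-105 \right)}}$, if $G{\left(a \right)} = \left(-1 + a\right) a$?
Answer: $- \frac{22282}{20437} \approx -1.0903$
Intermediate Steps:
$G{\left(a \right)} = a \left(-1 + a\right)$
$\frac{E - 7525}{-31567 + G{\left(-105 \right)}} = \frac{29807 - 7525}{-31567 - 105 \left(-1 - 105\right)} = \frac{22282}{-31567 - -11130} = \frac{22282}{-31567 + 11130} = \frac{22282}{-20437} = 22282 \left(- \frac{1}{20437}\right) = - \frac{22282}{20437}$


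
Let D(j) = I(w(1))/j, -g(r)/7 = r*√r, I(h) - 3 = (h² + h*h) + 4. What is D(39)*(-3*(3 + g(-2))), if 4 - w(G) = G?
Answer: -75/13 - 350*I*√2/13 ≈ -5.7692 - 38.075*I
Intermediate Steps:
w(G) = 4 - G
I(h) = 7 + 2*h² (I(h) = 3 + ((h² + h*h) + 4) = 3 + ((h² + h²) + 4) = 3 + (2*h² + 4) = 3 + (4 + 2*h²) = 7 + 2*h²)
g(r) = -7*r^(3/2) (g(r) = -7*r*√r = -7*r^(3/2))
D(j) = 25/j (D(j) = (7 + 2*(4 - 1*1)²)/j = (7 + 2*(4 - 1)²)/j = (7 + 2*3²)/j = (7 + 2*9)/j = (7 + 18)/j = 25/j)
D(39)*(-3*(3 + g(-2))) = (25/39)*(-3*(3 - (-14)*I*√2)) = (25*(1/39))*(-3*(3 - (-14)*I*√2)) = 25*(-3*(3 + 14*I*√2))/39 = 25*(-9 - 42*I*√2)/39 = -75/13 - 350*I*√2/13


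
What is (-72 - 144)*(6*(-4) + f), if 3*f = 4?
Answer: 4896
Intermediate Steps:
f = 4/3 (f = (⅓)*4 = 4/3 ≈ 1.3333)
(-72 - 144)*(6*(-4) + f) = (-72 - 144)*(6*(-4) + 4/3) = -216*(-24 + 4/3) = -216*(-68/3) = 4896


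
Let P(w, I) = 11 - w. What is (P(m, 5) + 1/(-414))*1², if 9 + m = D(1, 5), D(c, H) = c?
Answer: 7865/414 ≈ 18.998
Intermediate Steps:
m = -8 (m = -9 + 1 = -8)
(P(m, 5) + 1/(-414))*1² = ((11 - 1*(-8)) + 1/(-414))*1² = ((11 + 8) - 1/414)*1 = (19 - 1/414)*1 = (7865/414)*1 = 7865/414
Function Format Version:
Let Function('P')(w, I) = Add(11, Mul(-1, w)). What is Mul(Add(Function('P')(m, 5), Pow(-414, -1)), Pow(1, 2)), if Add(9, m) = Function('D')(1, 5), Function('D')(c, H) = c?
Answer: Rational(7865, 414) ≈ 18.998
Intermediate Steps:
m = -8 (m = Add(-9, 1) = -8)
Mul(Add(Function('P')(m, 5), Pow(-414, -1)), Pow(1, 2)) = Mul(Add(Add(11, Mul(-1, -8)), Pow(-414, -1)), Pow(1, 2)) = Mul(Add(Add(11, 8), Rational(-1, 414)), 1) = Mul(Add(19, Rational(-1, 414)), 1) = Mul(Rational(7865, 414), 1) = Rational(7865, 414)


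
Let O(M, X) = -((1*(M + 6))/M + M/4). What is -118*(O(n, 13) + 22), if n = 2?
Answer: -2065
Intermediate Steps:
O(M, X) = -M/4 - (6 + M)/M (O(M, X) = -((1*(6 + M))/M + M*(¼)) = -((6 + M)/M + M/4) = -(M/4 + (6 + M)/M) = -M/4 - (6 + M)/M)
-118*(O(n, 13) + 22) = -118*((-1 - 6/2 - ¼*2) + 22) = -118*((-1 - 6*½ - ½) + 22) = -118*((-1 - 3 - ½) + 22) = -118*(-9/2 + 22) = -118*35/2 = -2065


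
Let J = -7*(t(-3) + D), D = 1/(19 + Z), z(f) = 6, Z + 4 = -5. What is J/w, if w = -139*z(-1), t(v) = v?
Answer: -203/8340 ≈ -0.024341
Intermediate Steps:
Z = -9 (Z = -4 - 5 = -9)
D = ⅒ (D = 1/(19 - 9) = 1/10 = ⅒ ≈ 0.10000)
J = 203/10 (J = -7*(-3 + ⅒) = -7*(-29/10) = 203/10 ≈ 20.300)
w = -834 (w = -139*6 = -834)
J/w = (203/10)/(-834) = (203/10)*(-1/834) = -203/8340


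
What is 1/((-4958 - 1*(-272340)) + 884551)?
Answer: 1/1151933 ≈ 8.6811e-7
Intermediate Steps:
1/((-4958 - 1*(-272340)) + 884551) = 1/((-4958 + 272340) + 884551) = 1/(267382 + 884551) = 1/1151933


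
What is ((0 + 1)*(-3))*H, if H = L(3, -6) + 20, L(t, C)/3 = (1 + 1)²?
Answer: -96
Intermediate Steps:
L(t, C) = 12 (L(t, C) = 3*(1 + 1)² = 3*2² = 3*4 = 12)
H = 32 (H = 12 + 20 = 32)
((0 + 1)*(-3))*H = ((0 + 1)*(-3))*32 = (1*(-3))*32 = -3*32 = -96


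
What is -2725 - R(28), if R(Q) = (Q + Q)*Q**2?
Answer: -46629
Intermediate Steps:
R(Q) = 2*Q**3 (R(Q) = (2*Q)*Q**2 = 2*Q**3)
-2725 - R(28) = -2725 - 2*28**3 = -2725 - 2*21952 = -2725 - 1*43904 = -2725 - 43904 = -46629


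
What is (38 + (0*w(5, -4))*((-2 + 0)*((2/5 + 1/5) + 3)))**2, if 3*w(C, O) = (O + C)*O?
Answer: 1444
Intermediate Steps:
w(C, O) = O*(C + O)/3 (w(C, O) = ((O + C)*O)/3 = ((C + O)*O)/3 = (O*(C + O))/3 = O*(C + O)/3)
(38 + (0*w(5, -4))*((-2 + 0)*((2/5 + 1/5) + 3)))**2 = (38 + (0*((1/3)*(-4)*(5 - 4)))*((-2 + 0)*((2/5 + 1/5) + 3)))**2 = (38 + (0*((1/3)*(-4)*1))*(-2*((2*(1/5) + 1*(1/5)) + 3)))**2 = (38 + (0*(-4/3))*(-2*((2/5 + 1/5) + 3)))**2 = (38 + 0*(-2*(3/5 + 3)))**2 = (38 + 0*(-2*18/5))**2 = (38 + 0*(-36/5))**2 = (38 + 0)**2 = 38**2 = 1444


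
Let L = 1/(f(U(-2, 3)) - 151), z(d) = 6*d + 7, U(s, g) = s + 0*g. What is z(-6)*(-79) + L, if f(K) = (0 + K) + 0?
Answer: 350522/153 ≈ 2291.0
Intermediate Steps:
U(s, g) = s (U(s, g) = s + 0 = s)
z(d) = 7 + 6*d
f(K) = K (f(K) = K + 0 = K)
L = -1/153 (L = 1/(-2 - 151) = 1/(-153) = -1/153 ≈ -0.0065359)
z(-6)*(-79) + L = (7 + 6*(-6))*(-79) - 1/153 = (7 - 36)*(-79) - 1/153 = -29*(-79) - 1/153 = 2291 - 1/153 = 350522/153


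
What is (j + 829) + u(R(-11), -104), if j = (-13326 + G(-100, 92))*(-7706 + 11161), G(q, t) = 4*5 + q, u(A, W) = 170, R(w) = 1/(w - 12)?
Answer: -46316731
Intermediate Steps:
R(w) = 1/(-12 + w)
G(q, t) = 20 + q
j = -46317730 (j = (-13326 + (20 - 100))*(-7706 + 11161) = (-13326 - 80)*3455 = -13406*3455 = -46317730)
(j + 829) + u(R(-11), -104) = (-46317730 + 829) + 170 = -46316901 + 170 = -46316731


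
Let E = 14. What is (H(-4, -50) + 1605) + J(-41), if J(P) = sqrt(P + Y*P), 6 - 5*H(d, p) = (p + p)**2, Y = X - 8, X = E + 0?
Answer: -1969/5 + I*sqrt(287) ≈ -393.8 + 16.941*I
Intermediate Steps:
X = 14 (X = 14 + 0 = 14)
Y = 6 (Y = 14 - 8 = 6)
H(d, p) = 6/5 - 4*p**2/5 (H(d, p) = 6/5 - (p + p)**2/5 = 6/5 - 4*p**2/5)
J(P) = sqrt(7)*sqrt(P) (J(P) = sqrt(P + 6*P) = sqrt(7*P) = sqrt(7)*sqrt(P))
(H(-4, -50) + 1605) + J(-41) = ((6/5 - 4/5*(-50)**2) + 1605) + sqrt(7)*sqrt(-41) = ((6/5 - 4/5*2500) + 1605) + sqrt(7)*(I*sqrt(41)) = ((6/5 - 2000) + 1605) + I*sqrt(287) = (-9994/5 + 1605) + I*sqrt(287) = -1969/5 + I*sqrt(287)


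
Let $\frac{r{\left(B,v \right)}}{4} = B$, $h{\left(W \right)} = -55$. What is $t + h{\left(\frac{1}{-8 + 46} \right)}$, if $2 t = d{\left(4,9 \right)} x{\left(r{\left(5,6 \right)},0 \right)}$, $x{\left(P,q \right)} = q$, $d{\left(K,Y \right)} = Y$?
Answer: $-55$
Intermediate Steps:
$r{\left(B,v \right)} = 4 B$
$t = 0$ ($t = \frac{9 \cdot 0}{2} = \frac{1}{2} \cdot 0 = 0$)
$t + h{\left(\frac{1}{-8 + 46} \right)} = 0 - 55 = -55$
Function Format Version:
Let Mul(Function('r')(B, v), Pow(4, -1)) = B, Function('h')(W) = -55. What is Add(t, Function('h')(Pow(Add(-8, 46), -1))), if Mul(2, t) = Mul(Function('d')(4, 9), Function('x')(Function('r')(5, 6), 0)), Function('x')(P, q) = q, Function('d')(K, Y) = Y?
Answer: -55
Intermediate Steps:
Function('r')(B, v) = Mul(4, B)
t = 0 (t = Mul(Rational(1, 2), Mul(9, 0)) = Mul(Rational(1, 2), 0) = 0)
Add(t, Function('h')(Pow(Add(-8, 46), -1))) = Add(0, -55) = -55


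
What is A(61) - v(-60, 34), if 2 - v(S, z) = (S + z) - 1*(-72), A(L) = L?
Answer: 105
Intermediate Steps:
v(S, z) = -70 - S - z (v(S, z) = 2 - ((S + z) - 1*(-72)) = 2 - ((S + z) + 72) = 2 - (72 + S + z) = 2 + (-72 - S - z) = -70 - S - z)
A(61) - v(-60, 34) = 61 - (-70 - 1*(-60) - 1*34) = 61 - (-70 + 60 - 34) = 61 - 1*(-44) = 61 + 44 = 105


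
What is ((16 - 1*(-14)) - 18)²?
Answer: 144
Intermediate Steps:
((16 - 1*(-14)) - 18)² = ((16 + 14) - 18)² = (30 - 18)² = 12² = 144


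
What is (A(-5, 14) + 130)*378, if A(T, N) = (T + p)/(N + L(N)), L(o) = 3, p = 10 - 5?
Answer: 49140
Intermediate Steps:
p = 5
A(T, N) = (5 + T)/(3 + N) (A(T, N) = (T + 5)/(N + 3) = (5 + T)/(3 + N))
(A(-5, 14) + 130)*378 = ((5 - 5)/(3 + 14) + 130)*378 = (0/17 + 130)*378 = ((1/17)*0 + 130)*378 = (0 + 130)*378 = 130*378 = 49140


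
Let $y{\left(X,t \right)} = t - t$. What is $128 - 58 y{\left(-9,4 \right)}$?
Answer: $128$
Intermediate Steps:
$y{\left(X,t \right)} = 0$
$128 - 58 y{\left(-9,4 \right)} = 128 - 0 = 128 + 0 = 128$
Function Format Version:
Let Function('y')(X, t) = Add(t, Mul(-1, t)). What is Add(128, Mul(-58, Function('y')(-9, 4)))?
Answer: 128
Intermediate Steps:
Function('y')(X, t) = 0
Add(128, Mul(-58, Function('y')(-9, 4))) = Add(128, Mul(-58, 0)) = Add(128, 0) = 128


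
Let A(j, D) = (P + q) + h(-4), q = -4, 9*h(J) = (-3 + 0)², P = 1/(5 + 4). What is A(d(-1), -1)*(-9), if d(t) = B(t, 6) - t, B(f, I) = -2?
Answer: 26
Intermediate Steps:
P = ⅑ (P = 1/9 = ⅑ ≈ 0.11111)
h(J) = 1 (h(J) = (-3 + 0)²/9 = (⅑)*(-3)² = (⅑)*9 = 1)
d(t) = -2 - t
A(j, D) = -26/9 (A(j, D) = (⅑ - 4) + 1 = -35/9 + 1 = -26/9)
A(d(-1), -1)*(-9) = -26/9*(-9) = 26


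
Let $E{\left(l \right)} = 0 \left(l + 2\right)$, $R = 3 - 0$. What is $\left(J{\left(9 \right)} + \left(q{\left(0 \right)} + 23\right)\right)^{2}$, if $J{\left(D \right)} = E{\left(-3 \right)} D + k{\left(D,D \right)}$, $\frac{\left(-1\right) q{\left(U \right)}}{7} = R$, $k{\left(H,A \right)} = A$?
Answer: $121$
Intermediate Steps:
$R = 3$ ($R = 3 + 0 = 3$)
$q{\left(U \right)} = -21$ ($q{\left(U \right)} = \left(-7\right) 3 = -21$)
$E{\left(l \right)} = 0$ ($E{\left(l \right)} = 0 \left(2 + l\right) = 0$)
$J{\left(D \right)} = D$ ($J{\left(D \right)} = 0 D + D = 0 + D = D$)
$\left(J{\left(9 \right)} + \left(q{\left(0 \right)} + 23\right)\right)^{2} = \left(9 + \left(-21 + 23\right)\right)^{2} = \left(9 + 2\right)^{2} = 11^{2} = 121$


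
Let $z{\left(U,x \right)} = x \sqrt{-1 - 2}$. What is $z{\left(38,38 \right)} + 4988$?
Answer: $4988 + 38 i \sqrt{3} \approx 4988.0 + 65.818 i$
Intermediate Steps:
$z{\left(U,x \right)} = i x \sqrt{3}$ ($z{\left(U,x \right)} = x \sqrt{-3} = x i \sqrt{3} = i x \sqrt{3}$)
$z{\left(38,38 \right)} + 4988 = i 38 \sqrt{3} + 4988 = 38 i \sqrt{3} + 4988 = 4988 + 38 i \sqrt{3}$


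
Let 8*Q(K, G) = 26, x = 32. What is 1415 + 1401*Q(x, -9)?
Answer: 23873/4 ≈ 5968.3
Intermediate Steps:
Q(K, G) = 13/4 (Q(K, G) = (⅛)*26 = 13/4)
1415 + 1401*Q(x, -9) = 1415 + 1401*(13/4) = 1415 + 18213/4 = 23873/4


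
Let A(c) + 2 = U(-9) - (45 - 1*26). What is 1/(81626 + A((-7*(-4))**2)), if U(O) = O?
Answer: 1/81596 ≈ 1.2256e-5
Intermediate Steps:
A(c) = -30 (A(c) = -2 + (-9 - (45 - 1*26)) = -2 + (-9 - (45 - 26)) = -2 + (-9 - 1*19) = -2 + (-9 - 19) = -2 - 28 = -30)
1/(81626 + A((-7*(-4))**2)) = 1/(81626 - 30) = 1/81596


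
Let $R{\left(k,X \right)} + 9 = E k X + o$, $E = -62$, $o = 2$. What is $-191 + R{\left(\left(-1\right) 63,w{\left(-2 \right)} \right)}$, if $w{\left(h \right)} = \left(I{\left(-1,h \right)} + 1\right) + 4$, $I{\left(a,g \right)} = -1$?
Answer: $15426$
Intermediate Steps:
$w{\left(h \right)} = 4$ ($w{\left(h \right)} = \left(-1 + 1\right) + 4 = 0 + 4 = 4$)
$R{\left(k,X \right)} = -7 - 62 X k$ ($R{\left(k,X \right)} = -9 + \left(- 62 k X + 2\right) = -9 - \left(-2 + 62 X k\right) = -7 - 62 X k$)
$-191 + R{\left(\left(-1\right) 63,w{\left(-2 \right)} \right)} = -191 - \left(7 + 248 \left(\left(-1\right) 63\right)\right) = -191 - \left(7 + 248 \left(-63\right)\right) = -191 + \left(-7 + 15624\right) = -191 + 15617 = 15426$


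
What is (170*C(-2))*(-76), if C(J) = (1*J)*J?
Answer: -51680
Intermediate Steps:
C(J) = J² (C(J) = J*J = J²)
(170*C(-2))*(-76) = (170*(-2)²)*(-76) = (170*4)*(-76) = 680*(-76) = -51680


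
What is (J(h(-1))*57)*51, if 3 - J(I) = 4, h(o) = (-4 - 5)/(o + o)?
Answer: -2907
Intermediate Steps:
h(o) = -9/(2*o) (h(o) = -9*1/(2*o) = -9/(2*o))
J(I) = -1 (J(I) = 3 - 1*4 = 3 - 4 = -1)
(J(h(-1))*57)*51 = -1*57*51 = -57*51 = -2907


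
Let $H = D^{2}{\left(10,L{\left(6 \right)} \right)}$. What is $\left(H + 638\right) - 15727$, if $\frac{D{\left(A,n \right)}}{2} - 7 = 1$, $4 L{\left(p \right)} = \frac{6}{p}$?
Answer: $-14833$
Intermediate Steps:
$L{\left(p \right)} = \frac{3}{2 p}$ ($L{\left(p \right)} = \frac{6 \frac{1}{p}}{4} = \frac{3}{2 p}$)
$D{\left(A,n \right)} = 16$ ($D{\left(A,n \right)} = 14 + 2 \cdot 1 = 14 + 2 = 16$)
$H = 256$ ($H = 16^{2} = 256$)
$\left(H + 638\right) - 15727 = \left(256 + 638\right) - 15727 = 894 - 15727 = -14833$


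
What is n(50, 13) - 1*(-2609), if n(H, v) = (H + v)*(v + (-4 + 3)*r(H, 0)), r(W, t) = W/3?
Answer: 2378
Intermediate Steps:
r(W, t) = W/3 (r(W, t) = W*(⅓) = W/3)
n(H, v) = (H + v)*(v - H/3) (n(H, v) = (H + v)*(v + (-4 + 3)*(H/3)) = (H + v)*(v - H/3))
n(50, 13) - 1*(-2609) = (13² - ⅓*50² + (⅔)*50*13) - 1*(-2609) = (169 - ⅓*2500 + 1300/3) + 2609 = (169 - 2500/3 + 1300/3) + 2609 = -231 + 2609 = 2378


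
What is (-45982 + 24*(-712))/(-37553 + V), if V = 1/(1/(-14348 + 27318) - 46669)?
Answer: 38176077312030/22730715587707 ≈ 1.6795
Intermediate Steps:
V = -12970/605296929 (V = 1/(1/12970 - 46669) = 1/(-605296929/12970) = -12970/605296929 ≈ -2.1427e-5)
(-45982 + 24*(-712))/(-37553 + V) = (-45982 + 24*(-712))/(-37553 - 12970/605296929) = (-45982 - 17088)/(-22730715587707/605296929) = -63070*(-605296929/22730715587707) = 38176077312030/22730715587707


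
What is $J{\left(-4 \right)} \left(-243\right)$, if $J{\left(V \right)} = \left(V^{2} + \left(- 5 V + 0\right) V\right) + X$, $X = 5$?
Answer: $14337$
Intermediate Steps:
$J{\left(V \right)} = 5 - 4 V^{2}$ ($J{\left(V \right)} = \left(V^{2} + \left(- 5 V + 0\right) V\right) + 5 = \left(V^{2} + - 5 V V\right) + 5 = \left(V^{2} - 5 V^{2}\right) + 5 = - 4 V^{2} + 5 = 5 - 4 V^{2}$)
$J{\left(-4 \right)} \left(-243\right) = \left(5 - 4 \left(-4\right)^{2}\right) \left(-243\right) = \left(5 - 64\right) \left(-243\right) = \left(-59\right) \left(-243\right) = 14337$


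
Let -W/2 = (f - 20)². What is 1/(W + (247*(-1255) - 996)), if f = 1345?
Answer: -1/3822231 ≈ -2.6163e-7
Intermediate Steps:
W = -3511250 (W = -2*(1345 - 20)² = -2*1325² = -2*1755625 = -3511250)
1/(W + (247*(-1255) - 996)) = 1/(-3511250 + (247*(-1255) - 996)) = 1/(-3511250 + (-309985 - 996)) = 1/(-3511250 - 310981) = 1/(-3822231) = -1/3822231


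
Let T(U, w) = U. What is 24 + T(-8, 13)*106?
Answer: -824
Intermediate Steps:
24 + T(-8, 13)*106 = 24 - 8*106 = 24 - 848 = -824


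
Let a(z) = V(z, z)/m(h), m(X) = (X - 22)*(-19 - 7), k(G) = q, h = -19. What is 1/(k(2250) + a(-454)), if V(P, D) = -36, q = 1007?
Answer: 533/536713 ≈ 0.00099308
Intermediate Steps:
k(G) = 1007
m(X) = 572 - 26*X (m(X) = (-22 + X)*(-26) = 572 - 26*X)
a(z) = -18/533 (a(z) = -36/(572 - 26*(-19)) = -36/(572 + 494) = -36/1066 = -36*1/1066 = -18/533)
1/(k(2250) + a(-454)) = 1/(1007 - 18/533) = 1/(536713/533) = 533/536713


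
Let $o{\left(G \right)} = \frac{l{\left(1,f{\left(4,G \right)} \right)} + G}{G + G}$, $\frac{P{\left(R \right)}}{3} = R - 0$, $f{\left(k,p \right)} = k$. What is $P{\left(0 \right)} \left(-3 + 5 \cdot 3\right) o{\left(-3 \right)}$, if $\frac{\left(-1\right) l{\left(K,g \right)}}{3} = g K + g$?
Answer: $0$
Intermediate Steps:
$P{\left(R \right)} = 3 R$ ($P{\left(R \right)} = 3 \left(R - 0\right) = 3 \left(R + 0\right) = 3 R$)
$l{\left(K,g \right)} = - 3 g - 3 K g$ ($l{\left(K,g \right)} = - 3 \left(g K + g\right) = - 3 \left(K g + g\right) = - 3 \left(g + K g\right) = - 3 g - 3 K g$)
$o{\left(G \right)} = \frac{-24 + G}{2 G}$ ($o{\left(G \right)} = \frac{\left(-3\right) 4 \left(1 + 1\right) + G}{G + G} = \frac{\left(-3\right) 4 \cdot 2 + G}{2 G} = \left(-24 + G\right) \frac{1}{2 G} = \frac{-24 + G}{2 G}$)
$P{\left(0 \right)} \left(-3 + 5 \cdot 3\right) o{\left(-3 \right)} = 3 \cdot 0 \left(-3 + 5 \cdot 3\right) \frac{-24 - 3}{2 \left(-3\right)} = 0 \left(-3 + 15\right) \frac{1}{2} \left(- \frac{1}{3}\right) \left(-27\right) = 0 \cdot 12 \cdot \frac{9}{2} = 0 \cdot \frac{9}{2} = 0$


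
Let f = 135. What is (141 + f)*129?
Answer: 35604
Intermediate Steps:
(141 + f)*129 = (141 + 135)*129 = 276*129 = 35604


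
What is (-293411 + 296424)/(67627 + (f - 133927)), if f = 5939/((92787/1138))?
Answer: -279567231/6145019518 ≈ -0.045495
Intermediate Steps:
f = 6758582/92787 (f = 5939/((92787*(1/1138))) = 5939/(92787/1138) = 5939*(1138/92787) = 6758582/92787 ≈ 72.840)
(-293411 + 296424)/(67627 + (f - 133927)) = (-293411 + 296424)/(67627 + (6758582/92787 - 133927)) = 3013/(67627 - 12419925967/92787) = 3013/(-6145019518/92787) = 3013*(-92787/6145019518) = -279567231/6145019518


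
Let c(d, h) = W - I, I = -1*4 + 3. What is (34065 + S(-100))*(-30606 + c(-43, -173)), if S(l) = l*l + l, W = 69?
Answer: -1342515240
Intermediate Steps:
I = -1 (I = -4 + 3 = -1)
S(l) = l + l² (S(l) = l² + l = l + l²)
c(d, h) = 70 (c(d, h) = 69 - 1*(-1) = 69 + 1 = 70)
(34065 + S(-100))*(-30606 + c(-43, -173)) = (34065 - 100*(1 - 100))*(-30606 + 70) = (34065 - 100*(-99))*(-30536) = (34065 + 9900)*(-30536) = 43965*(-30536) = -1342515240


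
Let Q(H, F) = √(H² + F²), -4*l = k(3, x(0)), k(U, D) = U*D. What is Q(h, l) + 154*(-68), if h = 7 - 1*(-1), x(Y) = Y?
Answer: -10464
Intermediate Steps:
k(U, D) = D*U
l = 0 (l = -0*3 = -¼*0 = 0)
h = 8 (h = 7 + 1 = 8)
Q(H, F) = √(F² + H²)
Q(h, l) + 154*(-68) = √(0² + 8²) + 154*(-68) = √(0 + 64) - 10472 = √64 - 10472 = 8 - 10472 = -10464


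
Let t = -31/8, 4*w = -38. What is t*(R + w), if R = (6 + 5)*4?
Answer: -2139/16 ≈ -133.69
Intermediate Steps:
w = -19/2 (w = (1/4)*(-38) = -19/2 ≈ -9.5000)
t = -31/8 (t = -31*1/8 = -31/8 ≈ -3.8750)
R = 44 (R = 11*4 = 44)
t*(R + w) = -31*(44 - 19/2)/8 = -31/8*69/2 = -2139/16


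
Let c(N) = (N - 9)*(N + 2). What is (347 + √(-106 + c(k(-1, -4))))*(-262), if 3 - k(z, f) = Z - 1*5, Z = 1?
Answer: -90914 - 524*I*√31 ≈ -90914.0 - 2917.5*I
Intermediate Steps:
k(z, f) = 7 (k(z, f) = 3 - (1 - 1*5) = 3 - (1 - 5) = 3 - 1*(-4) = 3 + 4 = 7)
c(N) = (-9 + N)*(2 + N)
(347 + √(-106 + c(k(-1, -4))))*(-262) = (347 + √(-106 + (-18 + 7² - 7*7)))*(-262) = (347 + √(-106 + (-18 + 49 - 49)))*(-262) = (347 + √(-106 - 18))*(-262) = (347 + √(-124))*(-262) = (347 + 2*I*√31)*(-262) = -90914 - 524*I*√31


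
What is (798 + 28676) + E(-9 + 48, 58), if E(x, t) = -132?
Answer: 29342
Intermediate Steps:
(798 + 28676) + E(-9 + 48, 58) = (798 + 28676) - 132 = 29474 - 132 = 29342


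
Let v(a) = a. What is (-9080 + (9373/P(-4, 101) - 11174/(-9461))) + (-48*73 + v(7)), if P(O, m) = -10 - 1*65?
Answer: -9012164678/709575 ≈ -12701.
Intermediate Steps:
P(O, m) = -75 (P(O, m) = -10 - 65 = -75)
(-9080 + (9373/P(-4, 101) - 11174/(-9461))) + (-48*73 + v(7)) = (-9080 + (9373/(-75) - 11174/(-9461))) + (-48*73 + 7) = (-9080 + (9373*(-1/75) - 11174*(-1/9461))) + (-3504 + 7) = (-9080 + (-9373/75 + 11174/9461)) - 3497 = (-9080 - 87839903/709575) - 3497 = -6530780903/709575 - 3497 = -9012164678/709575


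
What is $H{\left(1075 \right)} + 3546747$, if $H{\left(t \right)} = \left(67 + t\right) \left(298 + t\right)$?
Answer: $5114713$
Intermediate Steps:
$H{\left(1075 \right)} + 3546747 = \left(19966 + 1075^{2} + 365 \cdot 1075\right) + 3546747 = \left(19966 + 1155625 + 392375\right) + 3546747 = 1567966 + 3546747 = 5114713$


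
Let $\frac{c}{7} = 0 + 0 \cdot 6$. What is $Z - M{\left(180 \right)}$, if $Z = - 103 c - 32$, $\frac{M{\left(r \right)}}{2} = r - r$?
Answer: $-32$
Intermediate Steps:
$M{\left(r \right)} = 0$ ($M{\left(r \right)} = 2 \left(r - r\right) = 2 \cdot 0 = 0$)
$c = 0$ ($c = 7 \left(0 + 0 \cdot 6\right) = 7 \left(0 + 0\right) = 7 \cdot 0 = 0$)
$Z = -32$ ($Z = \left(-103\right) 0 - 32 = 0 - 32 = -32$)
$Z - M{\left(180 \right)} = -32 - 0 = -32 + 0 = -32$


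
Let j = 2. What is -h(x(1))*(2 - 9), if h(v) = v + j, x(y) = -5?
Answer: -21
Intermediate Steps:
h(v) = 2 + v (h(v) = v + 2 = 2 + v)
-h(x(1))*(2 - 9) = -(2 - 5)*(2 - 9) = -(-3)*(-7) = -1*21 = -21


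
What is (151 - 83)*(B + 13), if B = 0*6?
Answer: 884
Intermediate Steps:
B = 0
(151 - 83)*(B + 13) = (151 - 83)*(0 + 13) = 68*13 = 884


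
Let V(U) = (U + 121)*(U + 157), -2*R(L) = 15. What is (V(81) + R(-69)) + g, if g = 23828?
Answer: 143793/2 ≈ 71897.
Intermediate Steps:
R(L) = -15/2 (R(L) = -½*15 = -15/2)
V(U) = (121 + U)*(157 + U)
(V(81) + R(-69)) + g = ((18997 + 81² + 278*81) - 15/2) + 23828 = ((18997 + 6561 + 22518) - 15/2) + 23828 = (48076 - 15/2) + 23828 = 96137/2 + 23828 = 143793/2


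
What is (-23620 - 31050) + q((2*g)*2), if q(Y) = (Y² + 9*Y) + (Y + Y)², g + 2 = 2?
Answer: -54670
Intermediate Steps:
g = 0 (g = -2 + 2 = 0)
q(Y) = 5*Y² + 9*Y (q(Y) = (Y² + 9*Y) + (2*Y)² = (Y² + 9*Y) + 4*Y² = 5*Y² + 9*Y)
(-23620 - 31050) + q((2*g)*2) = (-23620 - 31050) + ((2*0)*2)*(9 + 5*((2*0)*2)) = -54670 + (0*2)*(9 + 5*(0*2)) = -54670 + 0*(9 + 5*0) = -54670 + 0*(9 + 0) = -54670 + 0*9 = -54670 + 0 = -54670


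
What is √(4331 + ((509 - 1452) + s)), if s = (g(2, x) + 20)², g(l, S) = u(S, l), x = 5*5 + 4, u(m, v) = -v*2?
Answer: 2*√911 ≈ 60.366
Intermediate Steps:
u(m, v) = -2*v
x = 29 (x = 25 + 4 = 29)
g(l, S) = -2*l
s = 256 (s = (-2*2 + 20)² = (-4 + 20)² = 16² = 256)
√(4331 + ((509 - 1452) + s)) = √(4331 + ((509 - 1452) + 256)) = √(4331 + (-943 + 256)) = √(4331 - 687) = √3644 = 2*√911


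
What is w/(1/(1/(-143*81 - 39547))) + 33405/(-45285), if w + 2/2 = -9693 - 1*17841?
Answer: -6147669/30872294 ≈ -0.19913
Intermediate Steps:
w = -27535 (w = -1 + (-9693 - 1*17841) = -1 + (-9693 - 17841) = -1 - 27534 = -27535)
w/(1/(1/(-143*81 - 39547))) + 33405/(-45285) = -27535/(-143*81 - 39547) + 33405/(-45285) = -27535/(-11583 - 39547) + 33405*(-1/45285) = -27535/(-51130) - 2227/3019 = -27535*(-1/51130) - 2227/3019 = 5507/10226 - 2227/3019 = -6147669/30872294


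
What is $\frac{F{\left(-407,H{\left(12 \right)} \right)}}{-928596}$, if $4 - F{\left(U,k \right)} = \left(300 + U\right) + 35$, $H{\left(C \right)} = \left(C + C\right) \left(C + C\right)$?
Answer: $- \frac{19}{232149} \approx -8.1844 \cdot 10^{-5}$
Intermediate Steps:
$H{\left(C \right)} = 4 C^{2}$ ($H{\left(C \right)} = 2 C 2 C = 4 C^{2}$)
$F{\left(U,k \right)} = -331 - U$ ($F{\left(U,k \right)} = 4 - \left(\left(300 + U\right) + 35\right) = 4 - \left(335 + U\right) = -331 - U$)
$\frac{F{\left(-407,H{\left(12 \right)} \right)}}{-928596} = \frac{-331 - -407}{-928596} = \left(-331 + 407\right) \left(- \frac{1}{928596}\right) = 76 \left(- \frac{1}{928596}\right) = - \frac{19}{232149}$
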